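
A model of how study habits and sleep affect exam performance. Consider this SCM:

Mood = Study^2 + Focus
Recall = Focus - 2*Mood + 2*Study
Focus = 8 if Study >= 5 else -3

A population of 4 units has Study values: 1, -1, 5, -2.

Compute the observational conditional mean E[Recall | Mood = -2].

E[Recall|Mood=-2] averages over only the 2 units with Mood=-2 (Study = 1, -1): Recall = 3, -1, mean 1.

1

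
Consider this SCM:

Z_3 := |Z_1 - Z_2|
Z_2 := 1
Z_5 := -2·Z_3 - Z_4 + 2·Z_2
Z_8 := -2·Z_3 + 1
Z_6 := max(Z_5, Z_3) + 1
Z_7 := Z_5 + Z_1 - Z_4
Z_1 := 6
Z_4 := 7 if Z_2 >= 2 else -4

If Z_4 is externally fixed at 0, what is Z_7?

The intervention breaks the incoming arrows to Z_4: Z_4 := 7 if Z_2 >= 2 else -4 no longer applies, and Z_4 = 0.
Z_3 = |Z_1 - Z_2|  [with Z_1=6, Z_2=1]  = 5
Z_5 = -2·Z_3 - Z_4 + 2·Z_2  [with Z_3=5, Z_4=0, Z_2=1]  = -8
Z_7 = Z_5 + Z_1 - Z_4  [with Z_5=-8, Z_1=6, Z_4=0]  = -2

-2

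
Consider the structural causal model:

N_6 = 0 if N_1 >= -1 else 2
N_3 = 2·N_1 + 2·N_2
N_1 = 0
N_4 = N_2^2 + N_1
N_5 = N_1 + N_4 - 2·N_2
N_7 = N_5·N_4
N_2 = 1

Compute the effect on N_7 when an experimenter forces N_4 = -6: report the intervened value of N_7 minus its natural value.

49

The intervention breaks the incoming arrows to N_4: N_4 = N_2^2 + N_1 no longer applies, and N_4 = -6.
N_5 = N_1 + N_4 - 2·N_2  [with N_1=0, N_4=-6, N_2=1]  = -8
N_7 = N_5·N_4  [with N_5=-8, N_4=-6]  = 48
Without intervention: N_4 = N_2^2 + N_1  [with N_2=1, N_1=0]  = 1; N_5 = N_1 + N_4 - 2·N_2  [with N_1=0, N_4=1, N_2=1]  = -1; N_7 = N_5·N_4  [with N_5=-1, N_4=1]  = -1.
Change = 48 − (-1) = 49.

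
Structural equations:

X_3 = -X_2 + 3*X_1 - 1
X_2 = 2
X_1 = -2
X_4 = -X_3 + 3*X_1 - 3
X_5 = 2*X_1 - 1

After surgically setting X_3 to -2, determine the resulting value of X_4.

-7

The intervention breaks the incoming arrows to X_3: X_3 = -X_2 + 3*X_1 - 1 no longer applies, and X_3 = -2.
X_4 = -X_3 + 3*X_1 - 3  [with X_3=-2, X_1=-2]  = -7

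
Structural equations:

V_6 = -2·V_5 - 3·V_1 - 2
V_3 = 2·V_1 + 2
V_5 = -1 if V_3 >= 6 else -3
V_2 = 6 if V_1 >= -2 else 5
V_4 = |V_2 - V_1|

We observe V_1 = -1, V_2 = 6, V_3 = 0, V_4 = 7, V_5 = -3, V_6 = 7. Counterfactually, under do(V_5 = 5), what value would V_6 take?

The intervention breaks the incoming arrows to V_5: V_5 = -1 if V_3 >= 6 else -3 no longer applies, and V_5 = 5.
V_6 = -2·V_5 - 3·V_1 - 2  [with V_5=5, V_1=-1]  = -9

-9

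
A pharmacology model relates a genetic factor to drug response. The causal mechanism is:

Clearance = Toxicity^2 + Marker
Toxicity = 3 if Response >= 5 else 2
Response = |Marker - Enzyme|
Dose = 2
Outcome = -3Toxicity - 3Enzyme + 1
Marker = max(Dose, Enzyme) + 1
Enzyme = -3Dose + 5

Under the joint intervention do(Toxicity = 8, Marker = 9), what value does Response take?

Under do(Toxicity = 8, Marker = 9), each intervened variable's structural equation is replaced by its fixed value.
Enzyme = -3Dose + 5  [with Dose=2]  = -1
Response = |Marker - Enzyme|  [with Marker=9, Enzyme=-1]  = 10

10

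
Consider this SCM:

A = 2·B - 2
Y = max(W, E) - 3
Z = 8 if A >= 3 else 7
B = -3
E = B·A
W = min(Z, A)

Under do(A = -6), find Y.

15

Under do(A=-6), the mechanism A = 2·B - 2 is discarded; A is fixed at -6.
Z = 8 if A >= 3 else 7  [with A=-6]  = 7
E = B·A  [with B=-3, A=-6]  = 18
W = min(Z, A)  [with Z=7, A=-6]  = -6
Y = max(W, E) - 3  [with W=-6, E=18]  = 15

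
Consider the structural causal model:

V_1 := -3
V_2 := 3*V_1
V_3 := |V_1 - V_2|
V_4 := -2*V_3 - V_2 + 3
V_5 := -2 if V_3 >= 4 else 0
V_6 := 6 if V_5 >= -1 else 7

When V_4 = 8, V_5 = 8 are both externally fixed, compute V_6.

6

The joint intervention fixes V_4 = 8, V_5 = 8, removing each variable's own equation.
V_6 = 6 if V_5 >= -1 else 7  [with V_5=8]  = 6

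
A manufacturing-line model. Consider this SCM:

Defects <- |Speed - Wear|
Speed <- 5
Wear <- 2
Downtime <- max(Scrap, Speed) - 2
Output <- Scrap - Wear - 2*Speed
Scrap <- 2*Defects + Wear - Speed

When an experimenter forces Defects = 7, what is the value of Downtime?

9

The intervention breaks the incoming arrows to Defects: Defects <- |Speed - Wear| no longer applies, and Defects = 7.
Scrap = 2*Defects + Wear - Speed  [with Defects=7, Wear=2, Speed=5]  = 11
Downtime = max(Scrap, Speed) - 2  [with Scrap=11, Speed=5]  = 9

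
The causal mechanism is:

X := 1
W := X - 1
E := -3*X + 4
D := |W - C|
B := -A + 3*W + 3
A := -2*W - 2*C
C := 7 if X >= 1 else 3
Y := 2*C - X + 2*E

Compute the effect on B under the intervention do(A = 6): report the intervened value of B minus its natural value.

The intervention breaks the incoming arrows to A: A := -2*W - 2*C no longer applies, and A = 6.
W = X - 1  [with X=1]  = 0
B = -A + 3*W + 3  [with A=6, W=0]  = -3
Without intervention: W = X - 1  [with X=1]  = 0; C = 7 if X >= 1 else 3  [with X=1]  = 7; A = -2*W - 2*C  [with W=0, C=7]  = -14; B = -A + 3*W + 3  [with A=-14, W=0]  = 17.
Change = -3 − 17 = -20.

-20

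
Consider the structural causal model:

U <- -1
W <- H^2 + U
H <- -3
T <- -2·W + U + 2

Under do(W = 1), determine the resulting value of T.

-1

The intervention breaks the incoming arrows to W: W <- H^2 + U no longer applies, and W = 1.
T = -2·W + U + 2  [with W=1, U=-1]  = -1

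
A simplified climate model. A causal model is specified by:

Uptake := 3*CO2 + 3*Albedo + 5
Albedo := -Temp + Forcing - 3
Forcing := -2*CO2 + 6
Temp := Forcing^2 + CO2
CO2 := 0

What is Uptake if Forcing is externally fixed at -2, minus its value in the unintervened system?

72

do(Forcing=-2) replaces the equation Forcing := -2*CO2 + 6 with the constant Forcing = -2.
Temp = Forcing^2 + CO2  [with Forcing=-2, CO2=0]  = 4
Albedo = -Temp + Forcing - 3  [with Temp=4, Forcing=-2]  = -9
Uptake = 3*CO2 + 3*Albedo + 5  [with CO2=0, Albedo=-9]  = -22
Without intervention: Forcing = -2*CO2 + 6  [with CO2=0]  = 6; Temp = Forcing^2 + CO2  [with Forcing=6, CO2=0]  = 36; Albedo = -Temp + Forcing - 3  [with Temp=36, Forcing=6]  = -33; Uptake = 3*CO2 + 3*Albedo + 5  [with CO2=0, Albedo=-33]  = -94.
Change = -22 − (-94) = 72.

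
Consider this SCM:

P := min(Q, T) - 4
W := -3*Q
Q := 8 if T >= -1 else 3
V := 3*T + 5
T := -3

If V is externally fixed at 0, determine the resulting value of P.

-7

Intervening sets V = 0 and removes its equation (V := 3*T + 5).
No directed path runs from V to P, so P keeps its natural value.
Q = 8 if T >= -1 else 3  [with T=-3]  = 3
P = min(Q, T) - 4  [with Q=3, T=-3]  = -7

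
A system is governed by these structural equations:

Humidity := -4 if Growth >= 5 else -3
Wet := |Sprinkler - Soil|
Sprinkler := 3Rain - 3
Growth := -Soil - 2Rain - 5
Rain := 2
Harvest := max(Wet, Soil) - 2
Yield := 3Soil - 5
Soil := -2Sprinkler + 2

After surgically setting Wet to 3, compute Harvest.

1

do(Wet=3) replaces the equation Wet := |Sprinkler - Soil| with the constant Wet = 3.
Sprinkler = 3Rain - 3  [with Rain=2]  = 3
Soil = -2Sprinkler + 2  [with Sprinkler=3]  = -4
Harvest = max(Wet, Soil) - 2  [with Wet=3, Soil=-4]  = 1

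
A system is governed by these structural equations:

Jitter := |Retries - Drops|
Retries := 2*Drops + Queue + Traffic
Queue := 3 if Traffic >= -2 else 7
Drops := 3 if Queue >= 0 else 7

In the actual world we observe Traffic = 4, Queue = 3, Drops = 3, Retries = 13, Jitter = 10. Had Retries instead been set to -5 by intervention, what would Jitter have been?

8

Intervening sets Retries = -5 and removes its equation (Retries := 2*Drops + Queue + Traffic).
Queue = 3 if Traffic >= -2 else 7  [with Traffic=4]  = 3
Drops = 3 if Queue >= 0 else 7  [with Queue=3]  = 3
Jitter = |Retries - Drops|  [with Retries=-5, Drops=3]  = 8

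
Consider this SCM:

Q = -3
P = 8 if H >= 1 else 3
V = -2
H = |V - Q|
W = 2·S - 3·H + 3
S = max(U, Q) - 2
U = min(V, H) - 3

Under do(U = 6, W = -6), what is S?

4

Setting U = 6, W = -6 by intervention discards those variables' equations.
S = max(U, Q) - 2  [with U=6, Q=-3]  = 4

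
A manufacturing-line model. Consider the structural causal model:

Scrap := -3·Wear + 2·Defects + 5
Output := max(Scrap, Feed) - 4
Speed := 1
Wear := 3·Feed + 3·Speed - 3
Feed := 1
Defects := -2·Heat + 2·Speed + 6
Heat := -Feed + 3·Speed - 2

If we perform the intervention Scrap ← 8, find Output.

4

Intervening sets Scrap = 8 and removes its equation (Scrap := -3·Wear + 2·Defects + 5).
Output = max(Scrap, Feed) - 4  [with Scrap=8, Feed=1]  = 4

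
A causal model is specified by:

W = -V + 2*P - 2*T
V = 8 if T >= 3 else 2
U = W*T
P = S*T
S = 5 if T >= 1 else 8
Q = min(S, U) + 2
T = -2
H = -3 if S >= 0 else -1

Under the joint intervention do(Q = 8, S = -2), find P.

Under do(Q = 8, S = -2), each intervened variable's structural equation is replaced by its fixed value.
P = S*T  [with S=-2, T=-2]  = 4

4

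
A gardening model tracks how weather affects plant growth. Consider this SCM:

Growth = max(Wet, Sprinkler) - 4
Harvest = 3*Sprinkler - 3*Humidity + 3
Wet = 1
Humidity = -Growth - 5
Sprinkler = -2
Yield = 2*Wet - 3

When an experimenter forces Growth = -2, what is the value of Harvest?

The intervention breaks the incoming arrows to Growth: Growth = max(Wet, Sprinkler) - 4 no longer applies, and Growth = -2.
Humidity = -Growth - 5  [with Growth=-2]  = -3
Harvest = 3*Sprinkler - 3*Humidity + 3  [with Sprinkler=-2, Humidity=-3]  = 6

6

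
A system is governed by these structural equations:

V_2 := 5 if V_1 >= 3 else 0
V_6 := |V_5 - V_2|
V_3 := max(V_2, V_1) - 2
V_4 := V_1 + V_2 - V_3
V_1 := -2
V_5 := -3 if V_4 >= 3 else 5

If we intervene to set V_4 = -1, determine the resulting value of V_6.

5

Under do(V_4=-1), the mechanism V_4 := V_1 + V_2 - V_3 is discarded; V_4 is fixed at -1.
V_2 = 5 if V_1 >= 3 else 0  [with V_1=-2]  = 0
V_5 = -3 if V_4 >= 3 else 5  [with V_4=-1]  = 5
V_6 = |V_5 - V_2|  [with V_5=5, V_2=0]  = 5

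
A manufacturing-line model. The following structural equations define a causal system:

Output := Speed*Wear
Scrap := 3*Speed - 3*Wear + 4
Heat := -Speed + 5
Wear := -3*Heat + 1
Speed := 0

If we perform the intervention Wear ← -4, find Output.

0

do(Wear=-4) replaces the equation Wear := -3*Heat + 1 with the constant Wear = -4.
Output = Speed*Wear  [with Speed=0, Wear=-4]  = 0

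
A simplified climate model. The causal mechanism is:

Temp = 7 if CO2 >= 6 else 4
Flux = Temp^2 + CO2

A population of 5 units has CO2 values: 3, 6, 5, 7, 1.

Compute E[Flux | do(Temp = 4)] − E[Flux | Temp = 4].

Every unit gets Temp=4 under the intervention. Flux values become 19, 22, 21, 23, 17; E[Flux|do(Temp=4)] = 20.4.
Observing Temp=4 restricts to units where Temp's equation naturally yields 4: CO2 ∈ {3, 5, 1}. In that subpopulation Flux = 19, 21, 17, mean 19.
Difference = 20.4 − 19 = 1.4.

1.4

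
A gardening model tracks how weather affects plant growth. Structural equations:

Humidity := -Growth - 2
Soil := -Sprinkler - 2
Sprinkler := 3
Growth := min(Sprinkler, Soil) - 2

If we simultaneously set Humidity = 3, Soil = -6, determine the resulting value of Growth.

-8

Setting Humidity = 3, Soil = -6 by intervention discards those variables' equations.
Growth = min(Sprinkler, Soil) - 2  [with Sprinkler=3, Soil=-6]  = -8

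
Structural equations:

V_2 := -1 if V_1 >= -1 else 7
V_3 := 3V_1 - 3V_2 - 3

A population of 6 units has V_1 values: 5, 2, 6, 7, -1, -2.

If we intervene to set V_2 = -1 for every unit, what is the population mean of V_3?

do(V_2=-1) breaks V_2's dependence on V_1. With V_2=-1 fixed, V_3 across the units is 15, 6, 18, 21, -3, -6, mean 8.5.

8.5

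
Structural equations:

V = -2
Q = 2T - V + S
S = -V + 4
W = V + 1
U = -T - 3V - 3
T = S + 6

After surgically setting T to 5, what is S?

Under do(T=5), the mechanism T = S + 6 is discarded; T is fixed at 5.
Since S is not a descendant of the intervened variable, it is unaffected.
S = -V + 4  [with V=-2]  = 6

6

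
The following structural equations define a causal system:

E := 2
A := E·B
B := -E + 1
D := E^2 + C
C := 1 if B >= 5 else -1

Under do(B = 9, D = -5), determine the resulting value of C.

The joint intervention fixes B = 9, D = -5, removing each variable's own equation.
C = 1 if B >= 5 else -1  [with B=9]  = 1

1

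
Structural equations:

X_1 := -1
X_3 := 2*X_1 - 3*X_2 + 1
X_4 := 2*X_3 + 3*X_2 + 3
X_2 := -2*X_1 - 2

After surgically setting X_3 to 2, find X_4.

The intervention breaks the incoming arrows to X_3: X_3 := 2*X_1 - 3*X_2 + 1 no longer applies, and X_3 = 2.
X_2 = -2*X_1 - 2  [with X_1=-1]  = 0
X_4 = 2*X_3 + 3*X_2 + 3  [with X_3=2, X_2=0]  = 7

7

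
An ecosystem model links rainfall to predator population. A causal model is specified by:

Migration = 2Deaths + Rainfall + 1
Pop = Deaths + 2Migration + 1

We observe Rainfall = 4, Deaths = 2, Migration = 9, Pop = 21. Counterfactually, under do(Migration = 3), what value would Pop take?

The intervention breaks the incoming arrows to Migration: Migration = 2Deaths + Rainfall + 1 no longer applies, and Migration = 3.
Pop = Deaths + 2Migration + 1  [with Deaths=2, Migration=3]  = 9

9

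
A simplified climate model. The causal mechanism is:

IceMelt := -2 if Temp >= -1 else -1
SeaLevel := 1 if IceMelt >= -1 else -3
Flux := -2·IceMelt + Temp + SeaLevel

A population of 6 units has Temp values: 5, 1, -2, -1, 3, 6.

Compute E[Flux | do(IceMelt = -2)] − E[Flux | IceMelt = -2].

do(IceMelt=-2) breaks IceMelt's dependence on Temp. With IceMelt=-2 fixed, Flux across the units is 6, 2, -1, 0, 4, 7, mean 3.
E[Flux|IceMelt=-2] averages over only the 5 units with IceMelt=-2 (Temp = 5, 1, -1, 3, 6): Flux = 6, 2, 0, 4, 7, mean 3.8.
Difference = 3 − 3.8 = -0.8.

-0.8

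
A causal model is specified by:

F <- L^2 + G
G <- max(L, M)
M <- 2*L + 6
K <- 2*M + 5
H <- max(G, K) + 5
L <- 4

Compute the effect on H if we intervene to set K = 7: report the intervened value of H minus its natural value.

The intervention breaks the incoming arrows to K: K <- 2*M + 5 no longer applies, and K = 7.
M = 2*L + 6  [with L=4]  = 14
G = max(L, M)  [with L=4, M=14]  = 14
H = max(G, K) + 5  [with G=14, K=7]  = 19
Without intervention: M = 2*L + 6  [with L=4]  = 14; G = max(L, M)  [with L=4, M=14]  = 14; K = 2*M + 5  [with M=14]  = 33; H = max(G, K) + 5  [with G=14, K=33]  = 38.
Change = 19 − 38 = -19.

-19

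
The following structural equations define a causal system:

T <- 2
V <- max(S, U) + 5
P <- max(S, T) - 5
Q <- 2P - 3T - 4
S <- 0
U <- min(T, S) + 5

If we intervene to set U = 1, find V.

do(U=1) replaces the equation U <- min(T, S) + 5 with the constant U = 1.
V = max(S, U) + 5  [with S=0, U=1]  = 6

6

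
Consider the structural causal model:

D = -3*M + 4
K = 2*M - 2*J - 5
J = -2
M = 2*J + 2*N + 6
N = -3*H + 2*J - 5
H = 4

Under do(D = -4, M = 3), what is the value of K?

Setting D = -4, M = 3 by intervention discards those variables' equations.
K = 2*M - 2*J - 5  [with M=3, J=-2]  = 5

5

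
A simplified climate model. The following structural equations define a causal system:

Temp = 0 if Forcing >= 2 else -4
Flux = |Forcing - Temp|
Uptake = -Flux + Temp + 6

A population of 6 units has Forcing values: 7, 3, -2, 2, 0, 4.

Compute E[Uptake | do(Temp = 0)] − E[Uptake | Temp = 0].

1

Every unit gets Temp=0 under the intervention. Uptake values become -1, 3, 4, 4, 6, 2; E[Uptake|do(Temp=0)] = 3.
Conditioning on Temp=0 selects the 4 unit(s) with Forcing ∈ {7, 3, 2, 4}. Their Uptake values: -1, 3, 4, 2. Mean = 2.
Difference = 3 − 2 = 1.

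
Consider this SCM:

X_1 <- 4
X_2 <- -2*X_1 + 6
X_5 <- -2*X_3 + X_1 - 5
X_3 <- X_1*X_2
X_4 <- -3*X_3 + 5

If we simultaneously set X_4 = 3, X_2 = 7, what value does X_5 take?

-57

The joint intervention fixes X_4 = 3, X_2 = 7, removing each variable's own equation.
X_3 = X_1*X_2  [with X_1=4, X_2=7]  = 28
X_5 = -2*X_3 + X_1 - 5  [with X_3=28, X_1=4]  = -57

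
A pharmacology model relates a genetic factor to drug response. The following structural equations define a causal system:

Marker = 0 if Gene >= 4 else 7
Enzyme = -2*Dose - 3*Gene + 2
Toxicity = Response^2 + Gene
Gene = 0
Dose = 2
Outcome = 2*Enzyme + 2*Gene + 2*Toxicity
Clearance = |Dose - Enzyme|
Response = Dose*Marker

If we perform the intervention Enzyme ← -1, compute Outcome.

The intervention breaks the incoming arrows to Enzyme: Enzyme = -2*Dose - 3*Gene + 2 no longer applies, and Enzyme = -1.
Marker = 0 if Gene >= 4 else 7  [with Gene=0]  = 7
Response = Dose*Marker  [with Dose=2, Marker=7]  = 14
Toxicity = Response^2 + Gene  [with Response=14, Gene=0]  = 196
Outcome = 2*Enzyme + 2*Gene + 2*Toxicity  [with Enzyme=-1, Gene=0, Toxicity=196]  = 390

390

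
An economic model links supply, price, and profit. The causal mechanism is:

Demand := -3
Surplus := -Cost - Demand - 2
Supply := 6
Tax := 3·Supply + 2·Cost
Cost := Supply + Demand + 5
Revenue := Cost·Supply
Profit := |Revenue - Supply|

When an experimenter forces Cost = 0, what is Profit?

6

The intervention breaks the incoming arrows to Cost: Cost := Supply + Demand + 5 no longer applies, and Cost = 0.
Revenue = Cost·Supply  [with Cost=0, Supply=6]  = 0
Profit = |Revenue - Supply|  [with Revenue=0, Supply=6]  = 6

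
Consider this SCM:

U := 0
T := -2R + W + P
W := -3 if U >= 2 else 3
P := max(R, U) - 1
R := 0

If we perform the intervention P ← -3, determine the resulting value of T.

do(P=-3) replaces the equation P := max(R, U) - 1 with the constant P = -3.
W = -3 if U >= 2 else 3  [with U=0]  = 3
T = -2R + W + P  [with R=0, W=3, P=-3]  = 0

0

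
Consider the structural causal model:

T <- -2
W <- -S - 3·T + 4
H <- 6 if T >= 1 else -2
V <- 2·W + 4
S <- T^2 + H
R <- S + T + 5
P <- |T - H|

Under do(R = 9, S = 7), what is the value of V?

10

Under do(R = 9, S = 7), each intervened variable's structural equation is replaced by its fixed value.
W = -S - 3·T + 4  [with S=7, T=-2]  = 3
V = 2·W + 4  [with W=3]  = 10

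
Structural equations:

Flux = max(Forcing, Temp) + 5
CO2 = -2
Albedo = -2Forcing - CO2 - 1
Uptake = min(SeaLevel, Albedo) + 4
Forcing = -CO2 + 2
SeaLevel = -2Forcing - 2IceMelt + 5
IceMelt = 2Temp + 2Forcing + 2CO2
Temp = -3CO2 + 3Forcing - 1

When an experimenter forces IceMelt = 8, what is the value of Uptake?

-15

do(IceMelt=8) replaces the equation IceMelt = 2Temp + 2Forcing + 2CO2 with the constant IceMelt = 8.
Forcing = -CO2 + 2  [with CO2=-2]  = 4
Albedo = -2Forcing - CO2 - 1  [with Forcing=4, CO2=-2]  = -7
SeaLevel = -2Forcing - 2IceMelt + 5  [with Forcing=4, IceMelt=8]  = -19
Uptake = min(SeaLevel, Albedo) + 4  [with SeaLevel=-19, Albedo=-7]  = -15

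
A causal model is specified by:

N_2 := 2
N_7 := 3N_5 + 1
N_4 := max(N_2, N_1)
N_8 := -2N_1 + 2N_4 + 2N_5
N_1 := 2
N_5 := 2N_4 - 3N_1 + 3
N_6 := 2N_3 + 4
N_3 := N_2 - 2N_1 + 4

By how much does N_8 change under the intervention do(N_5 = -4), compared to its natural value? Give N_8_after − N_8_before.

-10

do(N_5=-4) replaces the equation N_5 := 2N_4 - 3N_1 + 3 with the constant N_5 = -4.
N_4 = max(N_2, N_1)  [with N_2=2, N_1=2]  = 2
N_8 = -2N_1 + 2N_4 + 2N_5  [with N_1=2, N_4=2, N_5=-4]  = -8
Without intervention: N_4 = max(N_2, N_1)  [with N_2=2, N_1=2]  = 2; N_5 = 2N_4 - 3N_1 + 3  [with N_4=2, N_1=2]  = 1; N_8 = -2N_1 + 2N_4 + 2N_5  [with N_1=2, N_4=2, N_5=1]  = 2.
Change = -8 − 2 = -10.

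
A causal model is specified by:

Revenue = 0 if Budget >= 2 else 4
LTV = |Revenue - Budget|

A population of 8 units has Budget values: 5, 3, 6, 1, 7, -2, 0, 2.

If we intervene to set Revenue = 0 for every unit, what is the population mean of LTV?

3.25

Every unit gets Revenue=0 under the intervention. LTV values become 5, 3, 6, 1, 7, 2, 0, 2; E[LTV|do(Revenue=0)] = 3.25.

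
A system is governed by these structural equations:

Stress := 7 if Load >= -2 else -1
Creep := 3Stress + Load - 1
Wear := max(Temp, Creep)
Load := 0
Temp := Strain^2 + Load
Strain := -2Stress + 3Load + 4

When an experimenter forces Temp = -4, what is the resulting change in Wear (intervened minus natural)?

-80

Under do(Temp=-4), the mechanism Temp := Strain^2 + Load is discarded; Temp is fixed at -4.
Stress = 7 if Load >= -2 else -1  [with Load=0]  = 7
Creep = 3Stress + Load - 1  [with Stress=7, Load=0]  = 20
Wear = max(Temp, Creep)  [with Temp=-4, Creep=20]  = 20
Without intervention: Stress = 7 if Load >= -2 else -1  [with Load=0]  = 7; Strain = -2Stress + 3Load + 4  [with Stress=7, Load=0]  = -10; Temp = Strain^2 + Load  [with Strain=-10, Load=0]  = 100; Creep = 3Stress + Load - 1  [with Stress=7, Load=0]  = 20; Wear = max(Temp, Creep)  [with Temp=100, Creep=20]  = 100.
Change = 20 − 100 = -80.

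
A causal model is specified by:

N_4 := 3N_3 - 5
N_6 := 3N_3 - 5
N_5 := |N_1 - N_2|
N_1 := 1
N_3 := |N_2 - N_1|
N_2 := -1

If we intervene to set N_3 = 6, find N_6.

The intervention breaks the incoming arrows to N_3: N_3 := |N_2 - N_1| no longer applies, and N_3 = 6.
N_6 = 3N_3 - 5  [with N_3=6]  = 13

13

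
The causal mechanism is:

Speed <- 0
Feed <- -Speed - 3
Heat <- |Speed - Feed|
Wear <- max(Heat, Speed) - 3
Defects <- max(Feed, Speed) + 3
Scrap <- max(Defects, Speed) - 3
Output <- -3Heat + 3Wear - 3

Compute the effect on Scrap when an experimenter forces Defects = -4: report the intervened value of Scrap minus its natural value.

-3

The intervention breaks the incoming arrows to Defects: Defects <- max(Feed, Speed) + 3 no longer applies, and Defects = -4.
Scrap = max(Defects, Speed) - 3  [with Defects=-4, Speed=0]  = -3
Without intervention: Feed = -Speed - 3  [with Speed=0]  = -3; Defects = max(Feed, Speed) + 3  [with Feed=-3, Speed=0]  = 3; Scrap = max(Defects, Speed) - 3  [with Defects=3, Speed=0]  = 0.
Change = -3 − 0 = -3.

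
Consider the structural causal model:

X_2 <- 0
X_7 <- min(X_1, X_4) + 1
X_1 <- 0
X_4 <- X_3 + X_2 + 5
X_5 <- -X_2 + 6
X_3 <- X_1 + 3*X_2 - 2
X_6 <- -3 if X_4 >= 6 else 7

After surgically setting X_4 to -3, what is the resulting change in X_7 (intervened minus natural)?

-3

The intervention breaks the incoming arrows to X_4: X_4 <- X_3 + X_2 + 5 no longer applies, and X_4 = -3.
X_7 = min(X_1, X_4) + 1  [with X_1=0, X_4=-3]  = -2
Without intervention: X_3 = X_1 + 3*X_2 - 2  [with X_1=0, X_2=0]  = -2; X_4 = X_3 + X_2 + 5  [with X_3=-2, X_2=0]  = 3; X_7 = min(X_1, X_4) + 1  [with X_1=0, X_4=3]  = 1.
Change = -2 − 1 = -3.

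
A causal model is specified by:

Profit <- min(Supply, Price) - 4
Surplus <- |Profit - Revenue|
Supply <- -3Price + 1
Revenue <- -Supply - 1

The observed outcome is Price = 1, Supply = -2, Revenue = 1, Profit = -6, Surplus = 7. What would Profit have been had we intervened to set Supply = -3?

-7

Under do(Supply=-3), the mechanism Supply <- -3Price + 1 is discarded; Supply is fixed at -3.
Profit = min(Supply, Price) - 4  [with Supply=-3, Price=1]  = -7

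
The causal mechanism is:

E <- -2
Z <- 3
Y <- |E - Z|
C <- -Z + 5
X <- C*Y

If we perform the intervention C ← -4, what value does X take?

-20

Intervening sets C = -4 and removes its equation (C <- -Z + 5).
Y = |E - Z|  [with E=-2, Z=3]  = 5
X = C*Y  [with C=-4, Y=5]  = -20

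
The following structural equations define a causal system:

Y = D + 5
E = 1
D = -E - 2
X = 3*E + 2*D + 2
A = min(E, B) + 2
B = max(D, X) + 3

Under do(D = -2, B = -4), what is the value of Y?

Setting D = -2, B = -4 by intervention discards those variables' equations.
Y = D + 5  [with D=-2]  = 3

3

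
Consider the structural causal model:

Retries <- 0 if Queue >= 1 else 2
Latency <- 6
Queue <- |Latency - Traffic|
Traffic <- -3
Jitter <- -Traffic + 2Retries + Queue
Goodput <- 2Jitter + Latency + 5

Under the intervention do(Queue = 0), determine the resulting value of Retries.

The intervention breaks the incoming arrows to Queue: Queue <- |Latency - Traffic| no longer applies, and Queue = 0.
Retries = 0 if Queue >= 1 else 2  [with Queue=0]  = 2

2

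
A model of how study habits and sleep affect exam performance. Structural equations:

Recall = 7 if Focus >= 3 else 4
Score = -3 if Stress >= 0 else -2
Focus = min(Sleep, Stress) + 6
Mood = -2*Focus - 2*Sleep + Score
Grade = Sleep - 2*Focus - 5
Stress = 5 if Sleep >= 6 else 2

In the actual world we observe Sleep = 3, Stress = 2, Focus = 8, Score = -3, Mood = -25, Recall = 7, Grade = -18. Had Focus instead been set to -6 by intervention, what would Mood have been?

3

do(Focus=-6) replaces the equation Focus = min(Sleep, Stress) + 6 with the constant Focus = -6.
Stress = 5 if Sleep >= 6 else 2  [with Sleep=3]  = 2
Score = -3 if Stress >= 0 else -2  [with Stress=2]  = -3
Mood = -2*Focus - 2*Sleep + Score  [with Focus=-6, Sleep=3, Score=-3]  = 3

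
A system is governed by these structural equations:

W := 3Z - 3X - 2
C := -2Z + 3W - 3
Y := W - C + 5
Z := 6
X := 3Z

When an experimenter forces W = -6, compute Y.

32

do(W=-6) replaces the equation W := 3Z - 3X - 2 with the constant W = -6.
C = -2Z + 3W - 3  [with Z=6, W=-6]  = -33
Y = W - C + 5  [with W=-6, C=-33]  = 32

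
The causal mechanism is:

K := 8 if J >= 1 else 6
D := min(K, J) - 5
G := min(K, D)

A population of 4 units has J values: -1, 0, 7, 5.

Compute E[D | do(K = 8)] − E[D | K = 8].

-3.25

Every unit gets K=8 under the intervention. D values become -6, -5, 2, 0; E[D|do(K=8)] = -2.25.
Observing K=8 restricts to units where K's equation naturally yields 8: J ∈ {7, 5}. In that subpopulation D = 2, 0, mean 1.
Difference = -2.25 − 1 = -3.25.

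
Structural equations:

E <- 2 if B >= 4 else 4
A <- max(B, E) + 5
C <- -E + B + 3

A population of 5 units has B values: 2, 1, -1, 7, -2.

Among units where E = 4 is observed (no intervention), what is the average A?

Observing E=4 restricts to units where E's equation naturally yields 4: B ∈ {2, 1, -1, -2}. In that subpopulation A = 9, 9, 9, 9, mean 9.

9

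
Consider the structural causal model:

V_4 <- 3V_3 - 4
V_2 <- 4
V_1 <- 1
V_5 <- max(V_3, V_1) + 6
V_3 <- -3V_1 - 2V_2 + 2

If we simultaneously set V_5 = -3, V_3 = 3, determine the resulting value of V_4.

5

Under do(V_5 = -3, V_3 = 3), each intervened variable's structural equation is replaced by its fixed value.
V_4 = 3V_3 - 4  [with V_3=3]  = 5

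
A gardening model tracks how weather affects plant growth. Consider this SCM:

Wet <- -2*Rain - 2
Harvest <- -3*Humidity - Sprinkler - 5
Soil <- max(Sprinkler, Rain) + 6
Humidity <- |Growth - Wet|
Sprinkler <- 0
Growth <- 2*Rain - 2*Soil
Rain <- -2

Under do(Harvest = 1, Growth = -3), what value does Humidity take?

5

Setting Harvest = 1, Growth = -3 by intervention discards those variables' equations.
Wet = -2*Rain - 2  [with Rain=-2]  = 2
Humidity = |Growth - Wet|  [with Growth=-3, Wet=2]  = 5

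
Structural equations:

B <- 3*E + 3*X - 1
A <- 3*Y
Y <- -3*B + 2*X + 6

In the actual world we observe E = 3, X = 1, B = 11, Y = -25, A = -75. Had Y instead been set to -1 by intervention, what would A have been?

Intervening sets Y = -1 and removes its equation (Y <- -3*B + 2*X + 6).
A = 3*Y  [with Y=-1]  = -3

-3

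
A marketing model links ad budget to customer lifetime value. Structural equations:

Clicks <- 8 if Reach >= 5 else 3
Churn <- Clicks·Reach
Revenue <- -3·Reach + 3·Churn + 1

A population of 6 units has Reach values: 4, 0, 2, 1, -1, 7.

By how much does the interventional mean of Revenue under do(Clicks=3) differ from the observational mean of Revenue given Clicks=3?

5.8

The intervention sets Clicks=3 in all 6 units regardless of Reach. Recomputing Revenue per unit gives 25, 1, 13, 7, -5, 43; average 14.
Observing Clicks=3 restricts to units where Clicks's equation naturally yields 3: Reach ∈ {4, 0, 2, 1, -1}. In that subpopulation Revenue = 25, 1, 13, 7, -5, mean 8.2.
Difference = 14 − 8.2 = 5.8.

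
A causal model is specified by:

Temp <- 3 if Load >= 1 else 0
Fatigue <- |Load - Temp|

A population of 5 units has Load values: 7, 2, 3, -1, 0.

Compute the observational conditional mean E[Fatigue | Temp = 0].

0.5

E[Fatigue|Temp=0] averages over only the 2 units with Temp=0 (Load = -1, 0): Fatigue = 1, 0, mean 0.5.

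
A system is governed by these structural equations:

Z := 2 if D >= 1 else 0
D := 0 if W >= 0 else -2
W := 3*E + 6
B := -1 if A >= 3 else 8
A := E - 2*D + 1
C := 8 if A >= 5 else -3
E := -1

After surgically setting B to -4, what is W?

Under do(B=-4), the mechanism B := -1 if A >= 3 else 8 is discarded; B is fixed at -4.
No directed path runs from B to W, so W keeps its natural value.
W = 3*E + 6  [with E=-1]  = 3

3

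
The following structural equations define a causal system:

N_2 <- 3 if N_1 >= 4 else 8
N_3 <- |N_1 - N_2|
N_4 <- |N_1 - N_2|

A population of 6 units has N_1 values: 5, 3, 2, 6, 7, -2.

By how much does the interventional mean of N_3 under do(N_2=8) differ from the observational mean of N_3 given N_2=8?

-2.5

do(N_2=8) breaks N_2's dependence on N_1. With N_2=8 fixed, N_3 across the units is 3, 5, 6, 2, 1, 10, mean 4.5.
Conditioning on N_2=8 selects the 3 unit(s) with N_1 ∈ {3, 2, -2}. Their N_3 values: 5, 6, 10. Mean = 7.
Difference = 4.5 − 7 = -2.5.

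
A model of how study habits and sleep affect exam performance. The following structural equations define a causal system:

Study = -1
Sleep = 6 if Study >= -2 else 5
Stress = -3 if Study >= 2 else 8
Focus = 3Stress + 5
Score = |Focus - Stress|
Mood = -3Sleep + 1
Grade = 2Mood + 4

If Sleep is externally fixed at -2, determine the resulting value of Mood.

7

Under do(Sleep=-2), the mechanism Sleep = 6 if Study >= -2 else 5 is discarded; Sleep is fixed at -2.
Mood = -3Sleep + 1  [with Sleep=-2]  = 7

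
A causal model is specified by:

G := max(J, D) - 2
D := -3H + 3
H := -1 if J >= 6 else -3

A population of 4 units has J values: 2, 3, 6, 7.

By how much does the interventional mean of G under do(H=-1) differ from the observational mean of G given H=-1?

-0.25

The intervention sets H=-1 in all 4 units regardless of J. Recomputing G per unit gives 4, 4, 4, 5; average 4.25.
Conditioning on H=-1 selects the 2 unit(s) with J ∈ {6, 7}. Their G values: 4, 5. Mean = 4.5.
Difference = 4.25 − 4.5 = -0.25.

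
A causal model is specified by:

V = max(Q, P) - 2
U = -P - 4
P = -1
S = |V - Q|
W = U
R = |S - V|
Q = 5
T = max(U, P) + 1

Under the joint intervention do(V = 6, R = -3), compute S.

1

The joint intervention fixes V = 6, R = -3, removing each variable's own equation.
S = |V - Q|  [with V=6, Q=5]  = 1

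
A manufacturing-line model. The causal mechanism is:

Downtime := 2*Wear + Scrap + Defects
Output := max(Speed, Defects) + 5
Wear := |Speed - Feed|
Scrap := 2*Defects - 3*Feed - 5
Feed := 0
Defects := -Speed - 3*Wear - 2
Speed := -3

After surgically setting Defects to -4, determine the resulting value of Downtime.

-11

The intervention breaks the incoming arrows to Defects: Defects := -Speed - 3*Wear - 2 no longer applies, and Defects = -4.
Wear = |Speed - Feed|  [with Speed=-3, Feed=0]  = 3
Scrap = 2*Defects - 3*Feed - 5  [with Defects=-4, Feed=0]  = -13
Downtime = 2*Wear + Scrap + Defects  [with Wear=3, Scrap=-13, Defects=-4]  = -11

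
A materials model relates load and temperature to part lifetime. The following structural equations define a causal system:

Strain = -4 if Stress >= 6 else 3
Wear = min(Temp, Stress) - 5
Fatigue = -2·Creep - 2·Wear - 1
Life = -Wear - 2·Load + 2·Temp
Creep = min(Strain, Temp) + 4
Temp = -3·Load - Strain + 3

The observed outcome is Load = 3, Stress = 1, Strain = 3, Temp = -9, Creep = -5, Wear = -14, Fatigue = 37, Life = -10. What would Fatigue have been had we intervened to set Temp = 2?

The intervention breaks the incoming arrows to Temp: Temp = -3·Load - Strain + 3 no longer applies, and Temp = 2.
Strain = -4 if Stress >= 6 else 3  [with Stress=1]  = 3
Creep = min(Strain, Temp) + 4  [with Strain=3, Temp=2]  = 6
Wear = min(Temp, Stress) - 5  [with Temp=2, Stress=1]  = -4
Fatigue = -2·Creep - 2·Wear - 1  [with Creep=6, Wear=-4]  = -5

-5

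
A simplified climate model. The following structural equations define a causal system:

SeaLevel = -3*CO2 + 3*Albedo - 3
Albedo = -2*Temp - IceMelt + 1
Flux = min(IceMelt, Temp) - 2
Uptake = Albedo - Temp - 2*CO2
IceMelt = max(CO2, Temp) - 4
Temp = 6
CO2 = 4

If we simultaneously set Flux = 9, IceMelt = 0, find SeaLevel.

-48

Under do(Flux = 9, IceMelt = 0), each intervened variable's structural equation is replaced by its fixed value.
Albedo = -2*Temp - IceMelt + 1  [with Temp=6, IceMelt=0]  = -11
SeaLevel = -3*CO2 + 3*Albedo - 3  [with CO2=4, Albedo=-11]  = -48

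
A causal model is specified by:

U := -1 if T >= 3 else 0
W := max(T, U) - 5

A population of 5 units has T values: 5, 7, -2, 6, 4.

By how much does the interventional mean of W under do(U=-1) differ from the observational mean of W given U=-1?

Every unit gets U=-1 under the intervention. W values become 0, 2, -6, 1, -1; E[W|do(U=-1)] = -0.8.
E[W|U=-1] averages over only the 4 units with U=-1 (T = 5, 7, 6, 4): W = 0, 2, 1, -1, mean 0.5.
Difference = -0.8 − 0.5 = -1.3.

-1.3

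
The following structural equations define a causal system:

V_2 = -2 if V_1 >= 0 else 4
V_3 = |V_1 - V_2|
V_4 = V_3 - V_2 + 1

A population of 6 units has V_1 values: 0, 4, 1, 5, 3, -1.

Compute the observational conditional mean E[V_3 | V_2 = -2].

4.6

Conditioning on V_2=-2 selects the 5 unit(s) with V_1 ∈ {0, 4, 1, 5, 3}. Their V_3 values: 2, 6, 3, 7, 5. Mean = 4.6.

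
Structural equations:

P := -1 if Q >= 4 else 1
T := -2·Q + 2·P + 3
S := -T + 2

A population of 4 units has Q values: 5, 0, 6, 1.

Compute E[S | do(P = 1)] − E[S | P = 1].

5

Under do(P=1), P's equation is replaced by P=1 for every unit. Per-unit S: 7, -3, 9, -1. Mean = 3.
Conditioning on P=1 selects the 2 unit(s) with Q ∈ {0, 1}. Their S values: -3, -1. Mean = -2.
Difference = 3 − (-2) = 5.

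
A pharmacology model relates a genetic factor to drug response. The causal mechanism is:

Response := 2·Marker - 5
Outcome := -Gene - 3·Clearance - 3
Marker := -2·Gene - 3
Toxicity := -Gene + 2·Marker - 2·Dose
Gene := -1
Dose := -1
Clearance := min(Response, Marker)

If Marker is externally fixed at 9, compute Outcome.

-29

The intervention breaks the incoming arrows to Marker: Marker := -2·Gene - 3 no longer applies, and Marker = 9.
Response = 2·Marker - 5  [with Marker=9]  = 13
Clearance = min(Response, Marker)  [with Response=13, Marker=9]  = 9
Outcome = -Gene - 3·Clearance - 3  [with Gene=-1, Clearance=9]  = -29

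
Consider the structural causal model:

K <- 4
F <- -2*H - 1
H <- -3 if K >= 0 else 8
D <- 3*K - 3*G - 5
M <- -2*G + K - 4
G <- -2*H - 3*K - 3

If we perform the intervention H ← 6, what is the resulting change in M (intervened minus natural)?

Under do(H=6), the mechanism H <- -3 if K >= 0 else 8 is discarded; H is fixed at 6.
G = -2*H - 3*K - 3  [with H=6, K=4]  = -27
M = -2*G + K - 4  [with G=-27, K=4]  = 54
Without intervention: H = -3 if K >= 0 else 8  [with K=4]  = -3; G = -2*H - 3*K - 3  [with H=-3, K=4]  = -9; M = -2*G + K - 4  [with G=-9, K=4]  = 18.
Change = 54 − 18 = 36.

36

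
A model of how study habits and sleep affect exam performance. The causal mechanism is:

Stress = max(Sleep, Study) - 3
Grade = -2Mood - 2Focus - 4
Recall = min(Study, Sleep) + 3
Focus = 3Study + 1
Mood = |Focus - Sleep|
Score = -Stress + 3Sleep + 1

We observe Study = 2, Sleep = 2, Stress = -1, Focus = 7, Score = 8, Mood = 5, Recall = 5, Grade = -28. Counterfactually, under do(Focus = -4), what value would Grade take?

do(Focus=-4) replaces the equation Focus = 3Study + 1 with the constant Focus = -4.
Mood = |Focus - Sleep|  [with Focus=-4, Sleep=2]  = 6
Grade = -2Mood - 2Focus - 4  [with Mood=6, Focus=-4]  = -8

-8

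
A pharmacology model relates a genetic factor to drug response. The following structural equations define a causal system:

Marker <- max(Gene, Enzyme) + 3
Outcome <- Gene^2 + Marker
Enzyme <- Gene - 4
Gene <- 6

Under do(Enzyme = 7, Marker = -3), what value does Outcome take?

33

Setting Enzyme = 7, Marker = -3 by intervention discards those variables' equations.
Outcome = Gene^2 + Marker  [with Gene=6, Marker=-3]  = 33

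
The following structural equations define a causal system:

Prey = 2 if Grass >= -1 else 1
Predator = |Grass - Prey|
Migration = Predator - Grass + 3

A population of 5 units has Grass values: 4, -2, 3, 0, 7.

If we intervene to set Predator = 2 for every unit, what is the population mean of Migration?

2.6

do(Predator=2) breaks Predator's dependence on Grass. With Predator=2 fixed, Migration across the units is 1, 7, 2, 5, -2, mean 2.6.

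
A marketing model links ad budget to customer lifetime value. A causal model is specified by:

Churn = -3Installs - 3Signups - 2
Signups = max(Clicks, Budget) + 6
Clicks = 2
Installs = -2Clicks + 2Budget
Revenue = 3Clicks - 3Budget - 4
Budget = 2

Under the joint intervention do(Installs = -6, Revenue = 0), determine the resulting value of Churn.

-8

The joint intervention fixes Installs = -6, Revenue = 0, removing each variable's own equation.
Signups = max(Clicks, Budget) + 6  [with Clicks=2, Budget=2]  = 8
Churn = -3Installs - 3Signups - 2  [with Installs=-6, Signups=8]  = -8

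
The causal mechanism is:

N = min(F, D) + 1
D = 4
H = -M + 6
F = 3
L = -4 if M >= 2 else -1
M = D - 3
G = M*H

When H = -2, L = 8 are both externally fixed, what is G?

-2

Setting H = -2, L = 8 by intervention discards those variables' equations.
M = D - 3  [with D=4]  = 1
G = M*H  [with M=1, H=-2]  = -2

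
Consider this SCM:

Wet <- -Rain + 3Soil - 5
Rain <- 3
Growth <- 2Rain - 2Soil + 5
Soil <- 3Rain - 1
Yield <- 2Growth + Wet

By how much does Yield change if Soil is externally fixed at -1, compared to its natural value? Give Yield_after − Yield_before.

9

do(Soil=-1) replaces the equation Soil <- 3Rain - 1 with the constant Soil = -1.
Wet = -Rain + 3Soil - 5  [with Rain=3, Soil=-1]  = -11
Growth = 2Rain - 2Soil + 5  [with Rain=3, Soil=-1]  = 13
Yield = 2Growth + Wet  [with Growth=13, Wet=-11]  = 15
Without intervention: Soil = 3Rain - 1  [with Rain=3]  = 8; Wet = -Rain + 3Soil - 5  [with Rain=3, Soil=8]  = 16; Growth = 2Rain - 2Soil + 5  [with Rain=3, Soil=8]  = -5; Yield = 2Growth + Wet  [with Growth=-5, Wet=16]  = 6.
Change = 15 − 6 = 9.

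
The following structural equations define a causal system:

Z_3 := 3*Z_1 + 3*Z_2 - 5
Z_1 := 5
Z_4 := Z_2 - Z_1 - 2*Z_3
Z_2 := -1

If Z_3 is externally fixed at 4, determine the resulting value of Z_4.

The intervention breaks the incoming arrows to Z_3: Z_3 := 3*Z_1 + 3*Z_2 - 5 no longer applies, and Z_3 = 4.
Z_4 = Z_2 - Z_1 - 2*Z_3  [with Z_2=-1, Z_1=5, Z_3=4]  = -14

-14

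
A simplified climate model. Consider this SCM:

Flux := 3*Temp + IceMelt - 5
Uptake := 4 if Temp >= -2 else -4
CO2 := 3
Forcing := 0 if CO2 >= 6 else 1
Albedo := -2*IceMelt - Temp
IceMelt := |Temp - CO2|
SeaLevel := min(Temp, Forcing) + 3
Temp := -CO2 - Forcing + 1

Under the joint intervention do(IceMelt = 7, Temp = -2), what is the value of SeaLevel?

The joint intervention fixes IceMelt = 7, Temp = -2, removing each variable's own equation.
Forcing = 0 if CO2 >= 6 else 1  [with CO2=3]  = 1
SeaLevel = min(Temp, Forcing) + 3  [with Temp=-2, Forcing=1]  = 1

1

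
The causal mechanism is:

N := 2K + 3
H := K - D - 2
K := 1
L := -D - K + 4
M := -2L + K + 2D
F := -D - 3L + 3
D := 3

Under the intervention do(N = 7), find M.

7

do(N=7) replaces the equation N := 2K + 3 with the constant N = 7.
Since M is not a descendant of the intervened variable, it is unaffected.
L = -D - K + 4  [with D=3, K=1]  = 0
M = -2L + K + 2D  [with L=0, K=1, D=3]  = 7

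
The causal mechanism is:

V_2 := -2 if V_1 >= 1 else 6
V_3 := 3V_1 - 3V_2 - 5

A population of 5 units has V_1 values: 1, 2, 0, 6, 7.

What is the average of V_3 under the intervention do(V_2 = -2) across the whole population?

10.6

Under do(V_2=-2), V_2's equation is replaced by V_2=-2 for every unit. Per-unit V_3: 4, 7, 1, 19, 22. Mean = 10.6.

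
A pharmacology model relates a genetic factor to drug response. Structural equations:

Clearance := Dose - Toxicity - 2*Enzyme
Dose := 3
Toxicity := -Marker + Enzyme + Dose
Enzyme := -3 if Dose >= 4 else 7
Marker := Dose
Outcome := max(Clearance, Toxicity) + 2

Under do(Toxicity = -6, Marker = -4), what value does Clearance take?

The joint intervention fixes Toxicity = -6, Marker = -4, removing each variable's own equation.
Enzyme = -3 if Dose >= 4 else 7  [with Dose=3]  = 7
Clearance = Dose - Toxicity - 2*Enzyme  [with Dose=3, Toxicity=-6, Enzyme=7]  = -5

-5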